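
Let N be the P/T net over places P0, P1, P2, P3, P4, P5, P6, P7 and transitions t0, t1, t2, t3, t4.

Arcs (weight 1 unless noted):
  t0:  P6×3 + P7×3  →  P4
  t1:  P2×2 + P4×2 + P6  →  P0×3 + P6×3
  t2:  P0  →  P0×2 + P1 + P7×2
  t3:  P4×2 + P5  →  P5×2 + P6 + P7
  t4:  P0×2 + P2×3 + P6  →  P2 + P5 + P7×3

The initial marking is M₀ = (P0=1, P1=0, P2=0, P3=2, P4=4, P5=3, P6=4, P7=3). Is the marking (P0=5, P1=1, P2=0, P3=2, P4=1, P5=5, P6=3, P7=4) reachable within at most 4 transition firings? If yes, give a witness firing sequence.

NO — not reachable within 4 firings

depth 0: 1 marking
depth 1: 4 markings reached so far
depth 2: 9 markings reached so far
depth 3: 15 markings reached so far
depth 4: 21 markings reached so far
target is not among the 21 markings reachable within 4 steps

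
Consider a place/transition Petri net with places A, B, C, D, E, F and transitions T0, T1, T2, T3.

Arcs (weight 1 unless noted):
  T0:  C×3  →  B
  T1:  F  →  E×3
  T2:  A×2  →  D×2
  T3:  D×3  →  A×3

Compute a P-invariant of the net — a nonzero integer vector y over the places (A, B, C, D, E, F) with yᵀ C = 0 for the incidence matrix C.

y = (A:0, B:3, C:1, D:0, E:0, F:0)

Incidence matrix C (rows=places, cols=transitions):
       T0   T1   T2   T3
    A   0    0   -2    3
    B   1    0    0    0
    C  -3    0    0    0
    D   0    0    2   -3
    E   0    3    0    0
    F   0   -1    0    0

Candidate y = [0, 3, 1, 0, 0, 0]; check y·C column-wise:
  col T0: 3·1 + 1·-3 = 0
  col T1: 3·0 + 1·0 + 0·3 + 0·-1 = 0
  col T2: 0·-2 + 3·0 + 1·0 + 0·2 = 0
  col T3: 0·3 + 3·0 + 1·0 + 0·-3 = 0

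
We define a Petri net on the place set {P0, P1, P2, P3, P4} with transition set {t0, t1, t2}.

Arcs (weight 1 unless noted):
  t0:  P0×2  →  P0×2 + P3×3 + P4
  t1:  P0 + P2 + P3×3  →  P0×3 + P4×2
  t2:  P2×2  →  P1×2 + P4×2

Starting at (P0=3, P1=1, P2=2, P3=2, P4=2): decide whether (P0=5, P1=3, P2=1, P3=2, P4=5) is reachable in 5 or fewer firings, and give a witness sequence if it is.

depth 0: 1 marking
depth 1: 3 markings reached so far
depth 2: 6 markings reached so far
depth 3: 9 markings reached so far
depth 4: 13 markings reached so far
depth 5: 17 markings reached so far
target is not among the 17 markings reachable within 5 steps

NO — not reachable within 5 firings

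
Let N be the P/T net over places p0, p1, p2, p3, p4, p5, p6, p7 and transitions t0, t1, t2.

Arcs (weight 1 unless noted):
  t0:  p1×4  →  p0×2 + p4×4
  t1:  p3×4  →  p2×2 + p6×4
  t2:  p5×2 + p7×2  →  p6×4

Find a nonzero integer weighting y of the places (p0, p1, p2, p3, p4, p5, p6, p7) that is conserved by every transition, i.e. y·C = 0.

Incidence matrix C (rows=places, cols=transitions):
       t0   t1   t2
   p0   2    0    0
   p1  -4    0    0
   p2   0    2    0
   p3   0   -4    0
   p4   4    0    0
   p5   0    0   -2
   p6   0    4    4
   p7   0    0   -2

Candidate y = [2, 1, 0, 0, 0, 0, 0, 0]; check y·C column-wise:
  col t0: 2·2 + 1·-4 + 0·4 = 0
  col t1: 2·0 + 1·0 + 0·2 + 0·-4 + 0·4 = 0
  col t2: 2·0 + 1·0 + 0·-2 + 0·4 + 0·-2 = 0

y = (p0:2, p1:1, p2:0, p3:0, p4:0, p5:0, p6:0, p7:0)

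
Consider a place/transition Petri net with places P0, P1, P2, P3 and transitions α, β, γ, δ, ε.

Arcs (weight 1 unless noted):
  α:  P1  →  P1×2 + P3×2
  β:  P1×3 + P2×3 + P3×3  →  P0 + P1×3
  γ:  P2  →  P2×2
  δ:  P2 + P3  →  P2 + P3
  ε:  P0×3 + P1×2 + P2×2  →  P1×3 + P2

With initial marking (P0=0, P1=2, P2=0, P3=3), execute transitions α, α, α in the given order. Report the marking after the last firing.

(P0=0, P1=5, P2=0, P3=9)

step 1: fire α:  (P0=0, P1=2, P2=0, P3=3) → (P0=0, P1=3, P2=0, P3=5)
step 2: fire α:  (P0=0, P1=3, P2=0, P3=5) → (P0=0, P1=4, P2=0, P3=7)
step 3: fire α:  (P0=0, P1=4, P2=0, P3=7) → (P0=0, P1=5, P2=0, P3=9)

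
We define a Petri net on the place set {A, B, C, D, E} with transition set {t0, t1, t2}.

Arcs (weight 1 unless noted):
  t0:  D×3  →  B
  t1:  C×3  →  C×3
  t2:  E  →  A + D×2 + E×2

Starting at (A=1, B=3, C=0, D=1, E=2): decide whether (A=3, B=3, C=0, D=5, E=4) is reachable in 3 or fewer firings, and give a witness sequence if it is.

step 1: fire t2:  (A=1, B=3, C=0, D=1, E=2) → (A=2, B=3, C=0, D=3, E=3)
step 2: fire t2:  (A=2, B=3, C=0, D=3, E=3) → (A=3, B=3, C=0, D=5, E=4)

YES — reachable via ⟨t2, t2⟩ (2 firings)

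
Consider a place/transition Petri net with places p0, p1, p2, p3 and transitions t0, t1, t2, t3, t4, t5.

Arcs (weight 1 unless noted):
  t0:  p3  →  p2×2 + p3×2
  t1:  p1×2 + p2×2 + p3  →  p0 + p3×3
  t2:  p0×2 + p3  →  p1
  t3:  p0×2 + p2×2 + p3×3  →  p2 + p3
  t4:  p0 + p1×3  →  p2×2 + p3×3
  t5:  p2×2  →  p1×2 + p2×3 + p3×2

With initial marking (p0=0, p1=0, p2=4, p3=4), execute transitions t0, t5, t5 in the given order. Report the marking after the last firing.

(p0=0, p1=4, p2=8, p3=9)

step 1: fire t0:  (p0=0, p1=0, p2=4, p3=4) → (p0=0, p1=0, p2=6, p3=5)
step 2: fire t5:  (p0=0, p1=0, p2=6, p3=5) → (p0=0, p1=2, p2=7, p3=7)
step 3: fire t5:  (p0=0, p1=2, p2=7, p3=7) → (p0=0, p1=4, p2=8, p3=9)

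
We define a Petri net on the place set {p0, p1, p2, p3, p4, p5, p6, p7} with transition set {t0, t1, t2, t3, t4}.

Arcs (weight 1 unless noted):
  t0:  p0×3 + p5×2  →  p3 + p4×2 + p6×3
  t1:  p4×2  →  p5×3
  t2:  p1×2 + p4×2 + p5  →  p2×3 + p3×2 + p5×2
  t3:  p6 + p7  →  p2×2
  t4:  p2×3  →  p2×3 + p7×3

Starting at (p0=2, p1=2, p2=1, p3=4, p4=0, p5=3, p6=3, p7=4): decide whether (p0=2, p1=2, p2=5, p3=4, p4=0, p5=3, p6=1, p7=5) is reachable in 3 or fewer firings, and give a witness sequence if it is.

YES — reachable via ⟨t3, t3, t4⟩ (3 firings)

step 1: fire t3:  (p0=2, p1=2, p2=1, p3=4, p4=0, p5=3, p6=3, p7=4) → (p0=2, p1=2, p2=3, p3=4, p4=0, p5=3, p6=2, p7=3)
step 2: fire t3:  (p0=2, p1=2, p2=3, p3=4, p4=0, p5=3, p6=2, p7=3) → (p0=2, p1=2, p2=5, p3=4, p4=0, p5=3, p6=1, p7=2)
step 3: fire t4:  (p0=2, p1=2, p2=5, p3=4, p4=0, p5=3, p6=1, p7=2) → (p0=2, p1=2, p2=5, p3=4, p4=0, p5=3, p6=1, p7=5)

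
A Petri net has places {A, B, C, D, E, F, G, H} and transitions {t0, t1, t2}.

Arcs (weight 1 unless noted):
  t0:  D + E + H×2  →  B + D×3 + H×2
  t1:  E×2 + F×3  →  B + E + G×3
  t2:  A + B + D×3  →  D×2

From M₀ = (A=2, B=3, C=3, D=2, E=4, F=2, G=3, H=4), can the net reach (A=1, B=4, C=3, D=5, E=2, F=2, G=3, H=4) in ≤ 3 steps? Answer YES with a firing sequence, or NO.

step 1: fire t0:  (A=2, B=3, C=3, D=2, E=4, F=2, G=3, H=4) → (A=2, B=4, C=3, D=4, E=3, F=2, G=3, H=4)
step 2: fire t0:  (A=2, B=4, C=3, D=4, E=3, F=2, G=3, H=4) → (A=2, B=5, C=3, D=6, E=2, F=2, G=3, H=4)
step 3: fire t2:  (A=2, B=5, C=3, D=6, E=2, F=2, G=3, H=4) → (A=1, B=4, C=3, D=5, E=2, F=2, G=3, H=4)

YES — reachable via ⟨t0, t0, t2⟩ (3 firings)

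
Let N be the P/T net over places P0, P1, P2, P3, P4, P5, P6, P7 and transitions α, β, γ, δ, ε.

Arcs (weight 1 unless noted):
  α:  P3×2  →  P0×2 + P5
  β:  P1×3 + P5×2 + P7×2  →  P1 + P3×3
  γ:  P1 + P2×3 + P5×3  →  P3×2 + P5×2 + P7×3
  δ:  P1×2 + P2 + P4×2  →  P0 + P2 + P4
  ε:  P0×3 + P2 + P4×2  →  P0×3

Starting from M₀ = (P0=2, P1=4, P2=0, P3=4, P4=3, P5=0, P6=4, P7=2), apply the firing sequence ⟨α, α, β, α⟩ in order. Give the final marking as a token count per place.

step 1: fire α:  (P0=2, P1=4, P2=0, P3=4, P4=3, P5=0, P6=4, P7=2) → (P0=4, P1=4, P2=0, P3=2, P4=3, P5=1, P6=4, P7=2)
step 2: fire α:  (P0=4, P1=4, P2=0, P3=2, P4=3, P5=1, P6=4, P7=2) → (P0=6, P1=4, P2=0, P3=0, P4=3, P5=2, P6=4, P7=2)
step 3: fire β:  (P0=6, P1=4, P2=0, P3=0, P4=3, P5=2, P6=4, P7=2) → (P0=6, P1=2, P2=0, P3=3, P4=3, P5=0, P6=4, P7=0)
step 4: fire α:  (P0=6, P1=2, P2=0, P3=3, P4=3, P5=0, P6=4, P7=0) → (P0=8, P1=2, P2=0, P3=1, P4=3, P5=1, P6=4, P7=0)

(P0=8, P1=2, P2=0, P3=1, P4=3, P5=1, P6=4, P7=0)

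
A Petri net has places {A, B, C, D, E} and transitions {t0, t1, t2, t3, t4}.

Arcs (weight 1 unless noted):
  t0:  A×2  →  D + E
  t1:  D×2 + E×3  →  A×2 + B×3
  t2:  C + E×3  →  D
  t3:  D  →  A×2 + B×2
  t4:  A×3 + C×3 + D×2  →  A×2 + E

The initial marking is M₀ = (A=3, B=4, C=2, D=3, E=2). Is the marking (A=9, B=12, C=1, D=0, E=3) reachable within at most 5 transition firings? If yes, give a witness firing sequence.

NO — not reachable within 5 firings

depth 0: 1 marking
depth 1: 3 markings reached so far
depth 2: 7 markings reached so far
depth 3: 13 markings reached so far
depth 4: 19 markings reached so far
depth 5: 26 markings reached so far
target is not among the 26 markings reachable within 5 steps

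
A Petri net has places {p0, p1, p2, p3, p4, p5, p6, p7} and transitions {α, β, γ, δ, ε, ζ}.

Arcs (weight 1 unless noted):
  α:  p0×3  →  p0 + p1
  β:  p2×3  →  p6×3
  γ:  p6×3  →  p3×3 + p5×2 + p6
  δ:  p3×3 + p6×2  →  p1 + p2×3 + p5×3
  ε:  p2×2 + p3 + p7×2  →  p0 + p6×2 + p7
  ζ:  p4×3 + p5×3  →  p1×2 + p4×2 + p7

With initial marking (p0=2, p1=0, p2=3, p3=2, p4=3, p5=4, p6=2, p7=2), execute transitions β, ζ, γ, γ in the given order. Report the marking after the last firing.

(p0=2, p1=2, p2=0, p3=8, p4=2, p5=5, p6=1, p7=3)

step 1: fire β:  (p0=2, p1=0, p2=3, p3=2, p4=3, p5=4, p6=2, p7=2) → (p0=2, p1=0, p2=0, p3=2, p4=3, p5=4, p6=5, p7=2)
step 2: fire ζ:  (p0=2, p1=0, p2=0, p3=2, p4=3, p5=4, p6=5, p7=2) → (p0=2, p1=2, p2=0, p3=2, p4=2, p5=1, p6=5, p7=3)
step 3: fire γ:  (p0=2, p1=2, p2=0, p3=2, p4=2, p5=1, p6=5, p7=3) → (p0=2, p1=2, p2=0, p3=5, p4=2, p5=3, p6=3, p7=3)
step 4: fire γ:  (p0=2, p1=2, p2=0, p3=5, p4=2, p5=3, p6=3, p7=3) → (p0=2, p1=2, p2=0, p3=8, p4=2, p5=5, p6=1, p7=3)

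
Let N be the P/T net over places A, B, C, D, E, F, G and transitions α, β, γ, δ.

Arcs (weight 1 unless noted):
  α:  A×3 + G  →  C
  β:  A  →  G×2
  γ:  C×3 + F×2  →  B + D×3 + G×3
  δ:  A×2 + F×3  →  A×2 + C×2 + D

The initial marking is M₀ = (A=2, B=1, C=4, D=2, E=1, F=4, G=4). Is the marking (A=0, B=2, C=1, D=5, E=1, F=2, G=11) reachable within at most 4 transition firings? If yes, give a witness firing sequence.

YES — reachable via ⟨β, β, γ⟩ (3 firings)

step 1: fire β:  (A=2, B=1, C=4, D=2, E=1, F=4, G=4) → (A=1, B=1, C=4, D=2, E=1, F=4, G=6)
step 2: fire β:  (A=1, B=1, C=4, D=2, E=1, F=4, G=6) → (A=0, B=1, C=4, D=2, E=1, F=4, G=8)
step 3: fire γ:  (A=0, B=1, C=4, D=2, E=1, F=4, G=8) → (A=0, B=2, C=1, D=5, E=1, F=2, G=11)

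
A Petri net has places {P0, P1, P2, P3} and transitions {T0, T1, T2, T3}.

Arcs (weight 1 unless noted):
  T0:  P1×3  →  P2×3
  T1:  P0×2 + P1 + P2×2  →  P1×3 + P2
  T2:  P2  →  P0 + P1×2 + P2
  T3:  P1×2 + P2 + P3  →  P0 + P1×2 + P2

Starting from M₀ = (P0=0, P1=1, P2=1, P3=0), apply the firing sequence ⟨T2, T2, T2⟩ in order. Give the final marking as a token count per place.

step 1: fire T2:  (P0=0, P1=1, P2=1, P3=0) → (P0=1, P1=3, P2=1, P3=0)
step 2: fire T2:  (P0=1, P1=3, P2=1, P3=0) → (P0=2, P1=5, P2=1, P3=0)
step 3: fire T2:  (P0=2, P1=5, P2=1, P3=0) → (P0=3, P1=7, P2=1, P3=0)

(P0=3, P1=7, P2=1, P3=0)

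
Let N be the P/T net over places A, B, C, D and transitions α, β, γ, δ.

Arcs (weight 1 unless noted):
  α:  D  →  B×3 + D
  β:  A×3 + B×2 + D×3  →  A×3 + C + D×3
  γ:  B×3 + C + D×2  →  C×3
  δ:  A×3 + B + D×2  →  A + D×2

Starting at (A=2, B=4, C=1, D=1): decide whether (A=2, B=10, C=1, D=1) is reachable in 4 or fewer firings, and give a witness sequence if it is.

YES — reachable via ⟨α, α⟩ (2 firings)

step 1: fire α:  (A=2, B=4, C=1, D=1) → (A=2, B=7, C=1, D=1)
step 2: fire α:  (A=2, B=7, C=1, D=1) → (A=2, B=10, C=1, D=1)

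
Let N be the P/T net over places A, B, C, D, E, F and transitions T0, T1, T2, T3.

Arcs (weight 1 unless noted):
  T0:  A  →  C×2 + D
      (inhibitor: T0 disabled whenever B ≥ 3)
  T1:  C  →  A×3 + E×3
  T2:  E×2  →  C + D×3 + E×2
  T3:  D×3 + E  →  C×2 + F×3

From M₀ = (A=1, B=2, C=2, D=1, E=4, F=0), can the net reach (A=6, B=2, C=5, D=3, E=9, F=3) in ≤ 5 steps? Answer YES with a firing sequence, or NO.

NO — not reachable within 5 firings

depth 0: 1 marking
depth 1: 4 markings reached so far
depth 2: 10 markings reached so far
depth 3: 20 markings reached so far
depth 4: 38 markings reached so far
depth 5: 66 markings reached so far
target is not among the 66 markings reachable within 5 steps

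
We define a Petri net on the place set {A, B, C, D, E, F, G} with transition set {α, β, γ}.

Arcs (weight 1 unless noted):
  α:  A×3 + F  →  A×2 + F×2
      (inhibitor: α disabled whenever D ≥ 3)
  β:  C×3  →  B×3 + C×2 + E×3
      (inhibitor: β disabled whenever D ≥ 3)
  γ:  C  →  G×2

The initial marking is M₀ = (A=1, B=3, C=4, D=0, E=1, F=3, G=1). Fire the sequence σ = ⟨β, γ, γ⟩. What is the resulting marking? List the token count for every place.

(A=1, B=6, C=1, D=0, E=4, F=3, G=5)

step 1: fire β:  (A=1, B=3, C=4, D=0, E=1, F=3, G=1) → (A=1, B=6, C=3, D=0, E=4, F=3, G=1)
step 2: fire γ:  (A=1, B=6, C=3, D=0, E=4, F=3, G=1) → (A=1, B=6, C=2, D=0, E=4, F=3, G=3)
step 3: fire γ:  (A=1, B=6, C=2, D=0, E=4, F=3, G=3) → (A=1, B=6, C=1, D=0, E=4, F=3, G=5)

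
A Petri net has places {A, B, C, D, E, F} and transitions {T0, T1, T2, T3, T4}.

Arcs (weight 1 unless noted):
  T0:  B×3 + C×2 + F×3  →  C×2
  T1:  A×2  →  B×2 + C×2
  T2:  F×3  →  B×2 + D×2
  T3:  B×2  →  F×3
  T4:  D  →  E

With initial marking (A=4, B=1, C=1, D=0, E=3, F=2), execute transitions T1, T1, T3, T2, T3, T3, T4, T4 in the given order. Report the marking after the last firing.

(A=0, B=1, C=5, D=0, E=5, F=8)

step 1: fire T1:  (A=4, B=1, C=1, D=0, E=3, F=2) → (A=2, B=3, C=3, D=0, E=3, F=2)
step 2: fire T1:  (A=2, B=3, C=3, D=0, E=3, F=2) → (A=0, B=5, C=5, D=0, E=3, F=2)
step 3: fire T3:  (A=0, B=5, C=5, D=0, E=3, F=2) → (A=0, B=3, C=5, D=0, E=3, F=5)
step 4: fire T2:  (A=0, B=3, C=5, D=0, E=3, F=5) → (A=0, B=5, C=5, D=2, E=3, F=2)
step 5: fire T3:  (A=0, B=5, C=5, D=2, E=3, F=2) → (A=0, B=3, C=5, D=2, E=3, F=5)
step 6: fire T3:  (A=0, B=3, C=5, D=2, E=3, F=5) → (A=0, B=1, C=5, D=2, E=3, F=8)
step 7: fire T4:  (A=0, B=1, C=5, D=2, E=3, F=8) → (A=0, B=1, C=5, D=1, E=4, F=8)
step 8: fire T4:  (A=0, B=1, C=5, D=1, E=4, F=8) → (A=0, B=1, C=5, D=0, E=5, F=8)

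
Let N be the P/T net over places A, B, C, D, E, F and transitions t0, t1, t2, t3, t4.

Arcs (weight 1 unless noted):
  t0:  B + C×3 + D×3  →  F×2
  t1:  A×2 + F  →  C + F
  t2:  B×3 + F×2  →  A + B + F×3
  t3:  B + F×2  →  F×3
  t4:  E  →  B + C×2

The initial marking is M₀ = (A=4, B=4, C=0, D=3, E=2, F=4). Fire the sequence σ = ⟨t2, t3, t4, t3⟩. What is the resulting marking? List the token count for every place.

step 1: fire t2:  (A=4, B=4, C=0, D=3, E=2, F=4) → (A=5, B=2, C=0, D=3, E=2, F=5)
step 2: fire t3:  (A=5, B=2, C=0, D=3, E=2, F=5) → (A=5, B=1, C=0, D=3, E=2, F=6)
step 3: fire t4:  (A=5, B=1, C=0, D=3, E=2, F=6) → (A=5, B=2, C=2, D=3, E=1, F=6)
step 4: fire t3:  (A=5, B=2, C=2, D=3, E=1, F=6) → (A=5, B=1, C=2, D=3, E=1, F=7)

(A=5, B=1, C=2, D=3, E=1, F=7)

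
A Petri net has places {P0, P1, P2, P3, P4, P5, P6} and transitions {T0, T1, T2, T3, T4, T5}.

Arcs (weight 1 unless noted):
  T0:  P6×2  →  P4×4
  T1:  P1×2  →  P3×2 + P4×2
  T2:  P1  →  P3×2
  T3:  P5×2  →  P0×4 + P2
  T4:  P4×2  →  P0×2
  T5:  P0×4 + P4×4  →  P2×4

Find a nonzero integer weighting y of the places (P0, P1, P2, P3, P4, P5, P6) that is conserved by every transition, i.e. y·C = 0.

Incidence matrix C (rows=places, cols=transitions):
       T0   T1   T2   T3   T4   T5
   P0   0    0    0    4    2   -4
   P1   0   -2   -1    0    0    0
   P2   0    0    0    1    0    4
   P3   0    2    2    0    0    0
   P4   4    2    0    0   -2   -4
   P5   0    0    0   -2    0    0
   P6  -2    0    0    0    0    0

Candidate y = [1, 2, 2, 1, 1, 3, 2]; check y·C column-wise:
  col T0: 1·0 + 2·0 + 2·0 + 1·0 + 1·4 + 3·0 + 2·-2 = 0
  col T1: 1·0 + 2·-2 + 2·0 + 1·2 + 1·2 + 3·0 + 2·0 = 0
  col T2: 1·0 + 2·-1 + 2·0 + 1·2 + 1·0 + 3·0 + 2·0 = 0
  col T3: 1·4 + 2·0 + 2·1 + 1·0 + 1·0 + 3·-2 + 2·0 = 0
  col T4: 1·2 + 2·0 + 2·0 + 1·0 + 1·-2 + 3·0 + 2·0 = 0
  col T5: 1·-4 + 2·0 + 2·4 + 1·0 + 1·-4 + 3·0 + 2·0 = 0

y = (P0:1, P1:2, P2:2, P3:1, P4:1, P5:3, P6:2)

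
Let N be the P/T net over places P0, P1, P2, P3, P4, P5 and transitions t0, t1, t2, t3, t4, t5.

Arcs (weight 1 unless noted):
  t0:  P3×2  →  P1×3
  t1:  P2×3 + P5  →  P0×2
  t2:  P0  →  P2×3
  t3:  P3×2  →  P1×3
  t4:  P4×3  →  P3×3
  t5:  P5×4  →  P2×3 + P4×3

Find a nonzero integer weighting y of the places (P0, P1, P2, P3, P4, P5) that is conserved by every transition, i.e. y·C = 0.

Incidence matrix C (rows=places, cols=transitions):
       t0   t1   t2   t3   t4   t5
   P0   0    2   -1    0    0    0
   P1   3    0    0    3    0    0
   P2   0   -3    3    0    0    3
   P3  -2    0    0   -2    3    0
   P4   0    0    0    0   -3    3
   P5   0   -1    0    0    0   -4

Candidate y = [3, 2, 1, 3, 3, 3]; check y·C column-wise:
  col t0: 3·0 + 2·3 + 1·0 + 3·-2 + 3·0 + 3·0 = 0
  col t1: 3·2 + 2·0 + 1·-3 + 3·0 + 3·0 + 3·-1 = 0
  col t2: 3·-1 + 2·0 + 1·3 + 3·0 + 3·0 + 3·0 = 0
  col t3: 3·0 + 2·3 + 1·0 + 3·-2 + 3·0 + 3·0 = 0
  col t4: 3·0 + 2·0 + 1·0 + 3·3 + 3·-3 + 3·0 = 0
  col t5: 3·0 + 2·0 + 1·3 + 3·0 + 3·3 + 3·-4 = 0

y = (P0:3, P1:2, P2:1, P3:3, P4:3, P5:3)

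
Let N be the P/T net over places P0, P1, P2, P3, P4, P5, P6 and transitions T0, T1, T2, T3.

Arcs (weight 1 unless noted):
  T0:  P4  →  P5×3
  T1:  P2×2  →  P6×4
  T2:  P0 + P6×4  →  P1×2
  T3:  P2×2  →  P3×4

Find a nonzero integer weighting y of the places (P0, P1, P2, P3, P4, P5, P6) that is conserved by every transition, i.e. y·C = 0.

y = (P0:2, P1:1, P2:0, P3:0, P4:0, P5:0, P6:0)

Incidence matrix C (rows=places, cols=transitions):
       T0   T1   T2   T3
   P0   0    0   -1    0
   P1   0    0    2    0
   P2   0   -2    0   -2
   P3   0    0    0    4
   P4  -1    0    0    0
   P5   3    0    0    0
   P6   0    4   -4    0

Candidate y = [2, 1, 0, 0, 0, 0, 0]; check y·C column-wise:
  col T0: 2·0 + 1·0 + 0·-1 + 0·3 = 0
  col T1: 2·0 + 1·0 + 0·-2 + 0·4 = 0
  col T2: 2·-1 + 1·2 + 0·-4 = 0
  col T3: 2·0 + 1·0 + 0·-2 + 0·4 = 0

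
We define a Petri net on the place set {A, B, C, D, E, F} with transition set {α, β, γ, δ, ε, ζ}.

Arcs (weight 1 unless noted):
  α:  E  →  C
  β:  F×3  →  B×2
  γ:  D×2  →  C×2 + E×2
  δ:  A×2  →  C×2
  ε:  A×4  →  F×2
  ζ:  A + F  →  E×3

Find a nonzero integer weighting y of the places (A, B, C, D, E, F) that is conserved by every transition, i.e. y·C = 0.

y = (A:1, B:3, C:1, D:2, E:1, F:2)

Incidence matrix C (rows=places, cols=transitions):
        α    β    γ    δ    ε    ζ
    A   0    0    0   -2   -4   -1
    B   0    2    0    0    0    0
    C   1    0    2    2    0    0
    D   0    0   -2    0    0    0
    E  -1    0    2    0    0    3
    F   0   -3    0    0    2   -1

Candidate y = [1, 3, 1, 2, 1, 2]; check y·C column-wise:
  col α: 1·0 + 3·0 + 1·1 + 2·0 + 1·-1 + 2·0 = 0
  col β: 1·0 + 3·2 + 1·0 + 2·0 + 1·0 + 2·-3 = 0
  col γ: 1·0 + 3·0 + 1·2 + 2·-2 + 1·2 + 2·0 = 0
  col δ: 1·-2 + 3·0 + 1·2 + 2·0 + 1·0 + 2·0 = 0
  col ε: 1·-4 + 3·0 + 1·0 + 2·0 + 1·0 + 2·2 = 0
  col ζ: 1·-1 + 3·0 + 1·0 + 2·0 + 1·3 + 2·-1 = 0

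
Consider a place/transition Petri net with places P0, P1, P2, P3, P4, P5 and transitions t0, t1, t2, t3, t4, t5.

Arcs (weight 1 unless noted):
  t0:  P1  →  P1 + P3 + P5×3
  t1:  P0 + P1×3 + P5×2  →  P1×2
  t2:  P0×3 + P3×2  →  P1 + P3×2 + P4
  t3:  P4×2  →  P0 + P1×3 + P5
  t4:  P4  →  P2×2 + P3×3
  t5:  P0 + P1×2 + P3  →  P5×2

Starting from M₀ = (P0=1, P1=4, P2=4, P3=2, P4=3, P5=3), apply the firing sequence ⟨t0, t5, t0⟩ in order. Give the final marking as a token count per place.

(P0=0, P1=2, P2=4, P3=3, P4=3, P5=11)

step 1: fire t0:  (P0=1, P1=4, P2=4, P3=2, P4=3, P5=3) → (P0=1, P1=4, P2=4, P3=3, P4=3, P5=6)
step 2: fire t5:  (P0=1, P1=4, P2=4, P3=3, P4=3, P5=6) → (P0=0, P1=2, P2=4, P3=2, P4=3, P5=8)
step 3: fire t0:  (P0=0, P1=2, P2=4, P3=2, P4=3, P5=8) → (P0=0, P1=2, P2=4, P3=3, P4=3, P5=11)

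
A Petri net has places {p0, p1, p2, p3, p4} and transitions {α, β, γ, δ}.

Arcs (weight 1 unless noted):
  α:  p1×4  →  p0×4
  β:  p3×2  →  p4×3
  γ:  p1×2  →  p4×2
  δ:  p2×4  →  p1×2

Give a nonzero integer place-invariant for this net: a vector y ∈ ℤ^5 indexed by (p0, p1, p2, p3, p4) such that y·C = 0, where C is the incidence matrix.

y = (p0:2, p1:2, p2:1, p3:3, p4:2)

Incidence matrix C (rows=places, cols=transitions):
        α    β    γ    δ
   p0   4    0    0    0
   p1  -4    0   -2    2
   p2   0    0    0   -4
   p3   0   -2    0    0
   p4   0    3    2    0

Candidate y = [2, 2, 1, 3, 2]; check y·C column-wise:
  col α: 2·4 + 2·-4 + 1·0 + 3·0 + 2·0 = 0
  col β: 2·0 + 2·0 + 1·0 + 3·-2 + 2·3 = 0
  col γ: 2·0 + 2·-2 + 1·0 + 3·0 + 2·2 = 0
  col δ: 2·0 + 2·2 + 1·-4 + 3·0 + 2·0 = 0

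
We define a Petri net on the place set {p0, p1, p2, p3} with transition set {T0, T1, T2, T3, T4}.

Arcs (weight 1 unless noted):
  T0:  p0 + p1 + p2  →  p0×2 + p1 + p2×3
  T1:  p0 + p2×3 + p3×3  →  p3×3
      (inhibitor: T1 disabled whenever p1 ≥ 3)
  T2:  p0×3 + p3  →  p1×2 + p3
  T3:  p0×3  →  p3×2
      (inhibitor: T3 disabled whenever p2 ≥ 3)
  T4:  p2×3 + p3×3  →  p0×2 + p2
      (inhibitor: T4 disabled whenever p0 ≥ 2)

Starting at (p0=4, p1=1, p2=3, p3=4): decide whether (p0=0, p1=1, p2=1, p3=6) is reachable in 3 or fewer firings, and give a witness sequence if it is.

NO — not reachable within 3 firings

depth 0: 1 marking
depth 1: 4 markings reached so far
depth 2: 10 markings reached so far
depth 3: 18 markings reached so far
target is not among the 18 markings reachable within 3 steps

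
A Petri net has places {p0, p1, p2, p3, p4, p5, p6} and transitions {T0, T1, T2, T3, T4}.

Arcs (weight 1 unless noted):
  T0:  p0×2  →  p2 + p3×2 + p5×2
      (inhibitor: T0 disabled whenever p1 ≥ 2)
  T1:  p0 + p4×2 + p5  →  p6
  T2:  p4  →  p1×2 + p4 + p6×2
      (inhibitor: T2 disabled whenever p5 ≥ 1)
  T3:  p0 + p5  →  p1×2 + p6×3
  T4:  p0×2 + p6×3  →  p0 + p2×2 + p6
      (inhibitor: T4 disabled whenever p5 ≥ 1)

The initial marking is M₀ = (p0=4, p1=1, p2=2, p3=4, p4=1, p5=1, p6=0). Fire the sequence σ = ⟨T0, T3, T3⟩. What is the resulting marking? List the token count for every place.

(p0=0, p1=5, p2=3, p3=6, p4=1, p5=1, p6=6)

step 1: fire T0:  (p0=4, p1=1, p2=2, p3=4, p4=1, p5=1, p6=0) → (p0=2, p1=1, p2=3, p3=6, p4=1, p5=3, p6=0)
step 2: fire T3:  (p0=2, p1=1, p2=3, p3=6, p4=1, p5=3, p6=0) → (p0=1, p1=3, p2=3, p3=6, p4=1, p5=2, p6=3)
step 3: fire T3:  (p0=1, p1=3, p2=3, p3=6, p4=1, p5=2, p6=3) → (p0=0, p1=5, p2=3, p3=6, p4=1, p5=1, p6=6)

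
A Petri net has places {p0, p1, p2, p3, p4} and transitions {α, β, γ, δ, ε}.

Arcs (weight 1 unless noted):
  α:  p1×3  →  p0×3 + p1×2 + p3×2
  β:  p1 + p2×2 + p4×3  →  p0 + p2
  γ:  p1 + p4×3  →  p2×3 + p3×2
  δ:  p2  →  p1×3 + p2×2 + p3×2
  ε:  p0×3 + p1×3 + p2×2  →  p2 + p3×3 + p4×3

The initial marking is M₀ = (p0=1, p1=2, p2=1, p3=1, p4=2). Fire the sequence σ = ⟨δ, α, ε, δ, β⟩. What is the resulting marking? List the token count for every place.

(p0=2, p1=3, p2=1, p3=10, p4=2)

step 1: fire δ:  (p0=1, p1=2, p2=1, p3=1, p4=2) → (p0=1, p1=5, p2=2, p3=3, p4=2)
step 2: fire α:  (p0=1, p1=5, p2=2, p3=3, p4=2) → (p0=4, p1=4, p2=2, p3=5, p4=2)
step 3: fire ε:  (p0=4, p1=4, p2=2, p3=5, p4=2) → (p0=1, p1=1, p2=1, p3=8, p4=5)
step 4: fire δ:  (p0=1, p1=1, p2=1, p3=8, p4=5) → (p0=1, p1=4, p2=2, p3=10, p4=5)
step 5: fire β:  (p0=1, p1=4, p2=2, p3=10, p4=5) → (p0=2, p1=3, p2=1, p3=10, p4=2)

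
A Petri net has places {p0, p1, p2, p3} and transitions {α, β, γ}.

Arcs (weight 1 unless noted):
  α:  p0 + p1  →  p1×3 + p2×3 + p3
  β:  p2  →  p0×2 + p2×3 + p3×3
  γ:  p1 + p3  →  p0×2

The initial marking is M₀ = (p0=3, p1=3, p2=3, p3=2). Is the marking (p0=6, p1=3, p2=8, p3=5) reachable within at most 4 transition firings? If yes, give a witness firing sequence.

NO — not reachable within 4 firings

depth 0: 1 marking
depth 1: 4 markings reached so far
depth 2: 10 markings reached so far
depth 3: 19 markings reached so far
depth 4: 32 markings reached so far
target is not among the 32 markings reachable within 4 steps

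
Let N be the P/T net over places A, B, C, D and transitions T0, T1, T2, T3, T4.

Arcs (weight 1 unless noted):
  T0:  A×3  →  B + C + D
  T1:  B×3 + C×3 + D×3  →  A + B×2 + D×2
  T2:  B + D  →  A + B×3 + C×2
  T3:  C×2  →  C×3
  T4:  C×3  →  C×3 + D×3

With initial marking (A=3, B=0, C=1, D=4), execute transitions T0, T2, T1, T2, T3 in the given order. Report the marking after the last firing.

step 1: fire T0:  (A=3, B=0, C=1, D=4) → (A=0, B=1, C=2, D=5)
step 2: fire T2:  (A=0, B=1, C=2, D=5) → (A=1, B=3, C=4, D=4)
step 3: fire T1:  (A=1, B=3, C=4, D=4) → (A=2, B=2, C=1, D=3)
step 4: fire T2:  (A=2, B=2, C=1, D=3) → (A=3, B=4, C=3, D=2)
step 5: fire T3:  (A=3, B=4, C=3, D=2) → (A=3, B=4, C=4, D=2)

(A=3, B=4, C=4, D=2)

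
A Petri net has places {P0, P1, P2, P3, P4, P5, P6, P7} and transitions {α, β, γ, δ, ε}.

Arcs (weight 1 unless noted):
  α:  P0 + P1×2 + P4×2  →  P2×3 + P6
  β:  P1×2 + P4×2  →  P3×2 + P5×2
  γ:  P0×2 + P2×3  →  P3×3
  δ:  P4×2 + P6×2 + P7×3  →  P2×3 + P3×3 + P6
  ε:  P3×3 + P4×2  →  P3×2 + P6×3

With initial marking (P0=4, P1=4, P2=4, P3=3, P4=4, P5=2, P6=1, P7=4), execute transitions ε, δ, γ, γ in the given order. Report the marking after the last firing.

step 1: fire ε:  (P0=4, P1=4, P2=4, P3=3, P4=4, P5=2, P6=1, P7=4) → (P0=4, P1=4, P2=4, P3=2, P4=2, P5=2, P6=4, P7=4)
step 2: fire δ:  (P0=4, P1=4, P2=4, P3=2, P4=2, P5=2, P6=4, P7=4) → (P0=4, P1=4, P2=7, P3=5, P4=0, P5=2, P6=3, P7=1)
step 3: fire γ:  (P0=4, P1=4, P2=7, P3=5, P4=0, P5=2, P6=3, P7=1) → (P0=2, P1=4, P2=4, P3=8, P4=0, P5=2, P6=3, P7=1)
step 4: fire γ:  (P0=2, P1=4, P2=4, P3=8, P4=0, P5=2, P6=3, P7=1) → (P0=0, P1=4, P2=1, P3=11, P4=0, P5=2, P6=3, P7=1)

(P0=0, P1=4, P2=1, P3=11, P4=0, P5=2, P6=3, P7=1)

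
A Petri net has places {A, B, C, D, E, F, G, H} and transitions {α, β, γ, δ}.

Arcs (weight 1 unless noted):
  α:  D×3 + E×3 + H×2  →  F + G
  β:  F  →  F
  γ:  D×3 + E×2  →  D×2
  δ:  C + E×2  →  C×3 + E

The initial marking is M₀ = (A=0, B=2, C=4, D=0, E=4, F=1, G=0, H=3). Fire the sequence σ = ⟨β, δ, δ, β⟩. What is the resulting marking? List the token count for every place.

step 1: fire β:  (A=0, B=2, C=4, D=0, E=4, F=1, G=0, H=3) → (A=0, B=2, C=4, D=0, E=4, F=1, G=0, H=3)
step 2: fire δ:  (A=0, B=2, C=4, D=0, E=4, F=1, G=0, H=3) → (A=0, B=2, C=6, D=0, E=3, F=1, G=0, H=3)
step 3: fire δ:  (A=0, B=2, C=6, D=0, E=3, F=1, G=0, H=3) → (A=0, B=2, C=8, D=0, E=2, F=1, G=0, H=3)
step 4: fire β:  (A=0, B=2, C=8, D=0, E=2, F=1, G=0, H=3) → (A=0, B=2, C=8, D=0, E=2, F=1, G=0, H=3)

(A=0, B=2, C=8, D=0, E=2, F=1, G=0, H=3)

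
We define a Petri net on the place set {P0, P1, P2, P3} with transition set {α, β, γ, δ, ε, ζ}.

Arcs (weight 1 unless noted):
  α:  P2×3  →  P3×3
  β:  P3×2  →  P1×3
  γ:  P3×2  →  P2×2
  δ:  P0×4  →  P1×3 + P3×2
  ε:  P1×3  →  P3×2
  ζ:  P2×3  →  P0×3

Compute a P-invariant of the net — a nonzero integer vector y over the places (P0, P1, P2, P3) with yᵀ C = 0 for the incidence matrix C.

Incidence matrix C (rows=places, cols=transitions):
        α    β    γ    δ    ε    ζ
   P0   0    0    0   -4    0    3
   P1   0    3    0    3   -3    0
   P2  -3    0    2    0    0   -3
   P3   3   -2   -2    2    2    0

Candidate y = [3, 2, 3, 3]; check y·C column-wise:
  col α: 3·0 + 2·0 + 3·-3 + 3·3 = 0
  col β: 3·0 + 2·3 + 3·0 + 3·-2 = 0
  col γ: 3·0 + 2·0 + 3·2 + 3·-2 = 0
  col δ: 3·-4 + 2·3 + 3·0 + 3·2 = 0
  col ε: 3·0 + 2·-3 + 3·0 + 3·2 = 0
  col ζ: 3·3 + 2·0 + 3·-3 + 3·0 = 0

y = (P0:3, P1:2, P2:3, P3:3)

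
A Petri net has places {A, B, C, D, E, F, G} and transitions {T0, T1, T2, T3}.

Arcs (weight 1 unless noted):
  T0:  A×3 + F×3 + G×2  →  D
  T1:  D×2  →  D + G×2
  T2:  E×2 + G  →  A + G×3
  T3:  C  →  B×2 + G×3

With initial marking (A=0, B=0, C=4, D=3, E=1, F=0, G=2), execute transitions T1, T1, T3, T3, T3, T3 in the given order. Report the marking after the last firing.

step 1: fire T1:  (A=0, B=0, C=4, D=3, E=1, F=0, G=2) → (A=0, B=0, C=4, D=2, E=1, F=0, G=4)
step 2: fire T1:  (A=0, B=0, C=4, D=2, E=1, F=0, G=4) → (A=0, B=0, C=4, D=1, E=1, F=0, G=6)
step 3: fire T3:  (A=0, B=0, C=4, D=1, E=1, F=0, G=6) → (A=0, B=2, C=3, D=1, E=1, F=0, G=9)
step 4: fire T3:  (A=0, B=2, C=3, D=1, E=1, F=0, G=9) → (A=0, B=4, C=2, D=1, E=1, F=0, G=12)
step 5: fire T3:  (A=0, B=4, C=2, D=1, E=1, F=0, G=12) → (A=0, B=6, C=1, D=1, E=1, F=0, G=15)
step 6: fire T3:  (A=0, B=6, C=1, D=1, E=1, F=0, G=15) → (A=0, B=8, C=0, D=1, E=1, F=0, G=18)

(A=0, B=8, C=0, D=1, E=1, F=0, G=18)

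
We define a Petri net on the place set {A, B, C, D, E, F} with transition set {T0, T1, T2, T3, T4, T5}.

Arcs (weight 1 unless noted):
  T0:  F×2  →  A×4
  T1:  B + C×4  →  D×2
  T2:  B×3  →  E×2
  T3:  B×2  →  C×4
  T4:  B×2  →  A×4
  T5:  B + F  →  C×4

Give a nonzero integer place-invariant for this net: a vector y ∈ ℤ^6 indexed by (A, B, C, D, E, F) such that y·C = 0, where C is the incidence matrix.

y = (A:1, B:2, C:1, D:3, E:3, F:2)

Incidence matrix C (rows=places, cols=transitions):
       T0   T1   T2   T3   T4   T5
    A   4    0    0    0    4    0
    B   0   -1   -3   -2   -2   -1
    C   0   -4    0    4    0    4
    D   0    2    0    0    0    0
    E   0    0    2    0    0    0
    F  -2    0    0    0    0   -1

Candidate y = [1, 2, 1, 3, 3, 2]; check y·C column-wise:
  col T0: 1·4 + 2·0 + 1·0 + 3·0 + 3·0 + 2·-2 = 0
  col T1: 1·0 + 2·-1 + 1·-4 + 3·2 + 3·0 + 2·0 = 0
  col T2: 1·0 + 2·-3 + 1·0 + 3·0 + 3·2 + 2·0 = 0
  col T3: 1·0 + 2·-2 + 1·4 + 3·0 + 3·0 + 2·0 = 0
  col T4: 1·4 + 2·-2 + 1·0 + 3·0 + 3·0 + 2·0 = 0
  col T5: 1·0 + 2·-1 + 1·4 + 3·0 + 3·0 + 2·-1 = 0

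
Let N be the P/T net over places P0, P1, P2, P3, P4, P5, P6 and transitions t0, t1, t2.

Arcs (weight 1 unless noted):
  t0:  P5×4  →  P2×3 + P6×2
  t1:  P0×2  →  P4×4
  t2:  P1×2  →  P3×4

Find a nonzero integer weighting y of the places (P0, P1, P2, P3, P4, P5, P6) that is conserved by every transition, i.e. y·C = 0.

Incidence matrix C (rows=places, cols=transitions):
       t0   t1   t2
   P0   0   -2    0
   P1   0    0   -2
   P2   3    0    0
   P3   0    0    4
   P4   0    4    0
   P5  -4    0    0
   P6   2    0    0

Candidate y = [0, 2, 0, 1, 0, 0, 0]; check y·C column-wise:
  col t0: 2·0 + 0·3 + 1·0 + 0·-4 + 0·2 = 0
  col t1: 0·-2 + 2·0 + 1·0 + 0·4 = 0
  col t2: 2·-2 + 1·4 = 0

y = (P0:0, P1:2, P2:0, P3:1, P4:0, P5:0, P6:0)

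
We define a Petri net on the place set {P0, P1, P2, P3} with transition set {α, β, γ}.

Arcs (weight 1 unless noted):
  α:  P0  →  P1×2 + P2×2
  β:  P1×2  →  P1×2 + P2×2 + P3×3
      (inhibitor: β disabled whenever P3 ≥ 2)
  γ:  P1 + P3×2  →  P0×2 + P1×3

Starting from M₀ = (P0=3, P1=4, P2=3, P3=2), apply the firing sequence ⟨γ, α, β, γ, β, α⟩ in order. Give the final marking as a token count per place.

step 1: fire γ:  (P0=3, P1=4, P2=3, P3=2) → (P0=5, P1=6, P2=3, P3=0)
step 2: fire α:  (P0=5, P1=6, P2=3, P3=0) → (P0=4, P1=8, P2=5, P3=0)
step 3: fire β:  (P0=4, P1=8, P2=5, P3=0) → (P0=4, P1=8, P2=7, P3=3)
step 4: fire γ:  (P0=4, P1=8, P2=7, P3=3) → (P0=6, P1=10, P2=7, P3=1)
step 5: fire β:  (P0=6, P1=10, P2=7, P3=1) → (P0=6, P1=10, P2=9, P3=4)
step 6: fire α:  (P0=6, P1=10, P2=9, P3=4) → (P0=5, P1=12, P2=11, P3=4)

(P0=5, P1=12, P2=11, P3=4)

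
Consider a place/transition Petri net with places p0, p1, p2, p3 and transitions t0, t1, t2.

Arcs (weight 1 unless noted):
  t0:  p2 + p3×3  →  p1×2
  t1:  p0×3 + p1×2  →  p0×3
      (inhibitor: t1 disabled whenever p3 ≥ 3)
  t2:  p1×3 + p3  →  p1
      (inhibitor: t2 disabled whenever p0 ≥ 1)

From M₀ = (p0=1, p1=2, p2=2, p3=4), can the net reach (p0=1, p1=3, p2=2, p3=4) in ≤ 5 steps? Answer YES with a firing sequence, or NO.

depth 0: 1 marking
depth 1: 2 markings reached so far
depth 2: 2 markings reached so far
(frontier empty at depth 2; search complete)
target is not among the 2 markings reachable within 5 steps

NO — not reachable within 5 firings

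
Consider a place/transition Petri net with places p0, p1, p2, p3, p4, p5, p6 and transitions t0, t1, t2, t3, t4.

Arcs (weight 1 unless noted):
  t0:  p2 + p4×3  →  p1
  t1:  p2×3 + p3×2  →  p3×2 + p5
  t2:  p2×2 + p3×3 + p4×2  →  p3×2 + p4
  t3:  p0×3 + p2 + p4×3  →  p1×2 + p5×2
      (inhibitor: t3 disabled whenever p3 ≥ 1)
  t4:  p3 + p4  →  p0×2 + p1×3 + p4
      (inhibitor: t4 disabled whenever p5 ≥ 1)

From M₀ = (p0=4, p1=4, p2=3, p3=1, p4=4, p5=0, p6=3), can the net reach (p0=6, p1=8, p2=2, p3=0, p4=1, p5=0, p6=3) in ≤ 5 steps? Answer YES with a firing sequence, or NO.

step 1: fire t0:  (p0=4, p1=4, p2=3, p3=1, p4=4, p5=0, p6=3) → (p0=4, p1=5, p2=2, p3=1, p4=1, p5=0, p6=3)
step 2: fire t4:  (p0=4, p1=5, p2=2, p3=1, p4=1, p5=0, p6=3) → (p0=6, p1=8, p2=2, p3=0, p4=1, p5=0, p6=3)

YES — reachable via ⟨t0, t4⟩ (2 firings)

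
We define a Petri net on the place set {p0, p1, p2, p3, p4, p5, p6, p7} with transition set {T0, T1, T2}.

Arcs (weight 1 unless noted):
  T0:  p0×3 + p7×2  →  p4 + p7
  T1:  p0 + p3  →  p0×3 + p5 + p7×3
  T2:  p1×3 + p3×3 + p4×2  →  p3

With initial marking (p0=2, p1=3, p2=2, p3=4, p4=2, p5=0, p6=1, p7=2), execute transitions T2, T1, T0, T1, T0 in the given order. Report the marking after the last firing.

step 1: fire T2:  (p0=2, p1=3, p2=2, p3=4, p4=2, p5=0, p6=1, p7=2) → (p0=2, p1=0, p2=2, p3=2, p4=0, p5=0, p6=1, p7=2)
step 2: fire T1:  (p0=2, p1=0, p2=2, p3=2, p4=0, p5=0, p6=1, p7=2) → (p0=4, p1=0, p2=2, p3=1, p4=0, p5=1, p6=1, p7=5)
step 3: fire T0:  (p0=4, p1=0, p2=2, p3=1, p4=0, p5=1, p6=1, p7=5) → (p0=1, p1=0, p2=2, p3=1, p4=1, p5=1, p6=1, p7=4)
step 4: fire T1:  (p0=1, p1=0, p2=2, p3=1, p4=1, p5=1, p6=1, p7=4) → (p0=3, p1=0, p2=2, p3=0, p4=1, p5=2, p6=1, p7=7)
step 5: fire T0:  (p0=3, p1=0, p2=2, p3=0, p4=1, p5=2, p6=1, p7=7) → (p0=0, p1=0, p2=2, p3=0, p4=2, p5=2, p6=1, p7=6)

(p0=0, p1=0, p2=2, p3=0, p4=2, p5=2, p6=1, p7=6)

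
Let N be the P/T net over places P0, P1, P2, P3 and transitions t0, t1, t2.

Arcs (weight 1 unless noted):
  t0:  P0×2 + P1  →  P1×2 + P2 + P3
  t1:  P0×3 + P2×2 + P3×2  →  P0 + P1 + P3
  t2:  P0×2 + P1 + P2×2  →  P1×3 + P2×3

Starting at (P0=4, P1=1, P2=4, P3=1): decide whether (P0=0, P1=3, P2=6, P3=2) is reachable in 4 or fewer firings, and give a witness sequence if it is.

depth 0: 1 marking
depth 1: 3 markings reached so far
depth 2: 6 markings reached so far
depth 3: 6 markings reached so far
(frontier empty at depth 3; search complete)
target is not among the 6 markings reachable within 4 steps

NO — not reachable within 4 firings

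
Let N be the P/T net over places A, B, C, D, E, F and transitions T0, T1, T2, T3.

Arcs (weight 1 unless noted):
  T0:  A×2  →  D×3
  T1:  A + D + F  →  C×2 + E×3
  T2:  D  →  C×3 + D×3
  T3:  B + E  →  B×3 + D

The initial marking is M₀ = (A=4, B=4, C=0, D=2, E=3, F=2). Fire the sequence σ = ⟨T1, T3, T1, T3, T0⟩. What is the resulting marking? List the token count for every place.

(A=0, B=8, C=4, D=5, E=7, F=0)

step 1: fire T1:  (A=4, B=4, C=0, D=2, E=3, F=2) → (A=3, B=4, C=2, D=1, E=6, F=1)
step 2: fire T3:  (A=3, B=4, C=2, D=1, E=6, F=1) → (A=3, B=6, C=2, D=2, E=5, F=1)
step 3: fire T1:  (A=3, B=6, C=2, D=2, E=5, F=1) → (A=2, B=6, C=4, D=1, E=8, F=0)
step 4: fire T3:  (A=2, B=6, C=4, D=1, E=8, F=0) → (A=2, B=8, C=4, D=2, E=7, F=0)
step 5: fire T0:  (A=2, B=8, C=4, D=2, E=7, F=0) → (A=0, B=8, C=4, D=5, E=7, F=0)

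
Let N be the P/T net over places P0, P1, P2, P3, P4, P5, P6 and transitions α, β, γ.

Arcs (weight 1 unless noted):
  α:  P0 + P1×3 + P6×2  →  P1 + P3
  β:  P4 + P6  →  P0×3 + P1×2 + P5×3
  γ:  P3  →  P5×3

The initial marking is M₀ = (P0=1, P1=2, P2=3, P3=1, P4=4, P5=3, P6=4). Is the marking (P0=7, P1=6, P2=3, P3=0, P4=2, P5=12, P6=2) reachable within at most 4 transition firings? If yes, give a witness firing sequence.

YES — reachable via ⟨β, β, γ⟩ (3 firings)

step 1: fire β:  (P0=1, P1=2, P2=3, P3=1, P4=4, P5=3, P6=4) → (P0=4, P1=4, P2=3, P3=1, P4=3, P5=6, P6=3)
step 2: fire β:  (P0=4, P1=4, P2=3, P3=1, P4=3, P5=6, P6=3) → (P0=7, P1=6, P2=3, P3=1, P4=2, P5=9, P6=2)
step 3: fire γ:  (P0=7, P1=6, P2=3, P3=1, P4=2, P5=9, P6=2) → (P0=7, P1=6, P2=3, P3=0, P4=2, P5=12, P6=2)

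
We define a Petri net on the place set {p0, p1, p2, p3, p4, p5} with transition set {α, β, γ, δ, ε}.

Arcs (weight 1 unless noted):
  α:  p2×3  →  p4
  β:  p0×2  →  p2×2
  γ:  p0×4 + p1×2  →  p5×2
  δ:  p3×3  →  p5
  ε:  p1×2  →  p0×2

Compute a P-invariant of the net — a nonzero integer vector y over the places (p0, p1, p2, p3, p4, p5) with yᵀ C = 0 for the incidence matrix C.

Incidence matrix C (rows=places, cols=transitions):
        α    β    γ    δ    ε
   p0   0   -2   -4    0    2
   p1   0    0   -2    0   -2
   p2  -3    2    0    0    0
   p3   0    0    0   -3    0
   p4   1    0    0    0    0
   p5   0    0    2    1    0

Candidate y = [1, 1, 1, 1, 3, 3]; check y·C column-wise:
  col α: 1·0 + 1·0 + 1·-3 + 1·0 + 3·1 + 3·0 = 0
  col β: 1·-2 + 1·0 + 1·2 + 1·0 + 3·0 + 3·0 = 0
  col γ: 1·-4 + 1·-2 + 1·0 + 1·0 + 3·0 + 3·2 = 0
  col δ: 1·0 + 1·0 + 1·0 + 1·-3 + 3·0 + 3·1 = 0
  col ε: 1·2 + 1·-2 + 1·0 + 1·0 + 3·0 + 3·0 = 0

y = (p0:1, p1:1, p2:1, p3:1, p4:3, p5:3)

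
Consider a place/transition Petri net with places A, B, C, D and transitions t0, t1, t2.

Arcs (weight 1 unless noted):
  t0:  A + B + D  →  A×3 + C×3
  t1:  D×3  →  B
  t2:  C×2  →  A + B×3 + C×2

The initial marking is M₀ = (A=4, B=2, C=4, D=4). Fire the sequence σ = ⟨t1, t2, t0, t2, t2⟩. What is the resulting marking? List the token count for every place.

step 1: fire t1:  (A=4, B=2, C=4, D=4) → (A=4, B=3, C=4, D=1)
step 2: fire t2:  (A=4, B=3, C=4, D=1) → (A=5, B=6, C=4, D=1)
step 3: fire t0:  (A=5, B=6, C=4, D=1) → (A=7, B=5, C=7, D=0)
step 4: fire t2:  (A=7, B=5, C=7, D=0) → (A=8, B=8, C=7, D=0)
step 5: fire t2:  (A=8, B=8, C=7, D=0) → (A=9, B=11, C=7, D=0)

(A=9, B=11, C=7, D=0)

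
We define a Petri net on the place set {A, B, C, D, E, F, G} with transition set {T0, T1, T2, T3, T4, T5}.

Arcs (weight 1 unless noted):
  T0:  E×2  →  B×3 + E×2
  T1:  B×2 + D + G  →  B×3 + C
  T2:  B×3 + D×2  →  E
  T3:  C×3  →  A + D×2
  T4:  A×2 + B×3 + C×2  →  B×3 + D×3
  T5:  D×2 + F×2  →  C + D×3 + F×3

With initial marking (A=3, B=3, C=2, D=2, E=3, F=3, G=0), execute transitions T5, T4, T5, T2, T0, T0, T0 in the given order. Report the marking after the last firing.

step 1: fire T5:  (A=3, B=3, C=2, D=2, E=3, F=3, G=0) → (A=3, B=3, C=3, D=3, E=3, F=4, G=0)
step 2: fire T4:  (A=3, B=3, C=3, D=3, E=3, F=4, G=0) → (A=1, B=3, C=1, D=6, E=3, F=4, G=0)
step 3: fire T5:  (A=1, B=3, C=1, D=6, E=3, F=4, G=0) → (A=1, B=3, C=2, D=7, E=3, F=5, G=0)
step 4: fire T2:  (A=1, B=3, C=2, D=7, E=3, F=5, G=0) → (A=1, B=0, C=2, D=5, E=4, F=5, G=0)
step 5: fire T0:  (A=1, B=0, C=2, D=5, E=4, F=5, G=0) → (A=1, B=3, C=2, D=5, E=4, F=5, G=0)
step 6: fire T0:  (A=1, B=3, C=2, D=5, E=4, F=5, G=0) → (A=1, B=6, C=2, D=5, E=4, F=5, G=0)
step 7: fire T0:  (A=1, B=6, C=2, D=5, E=4, F=5, G=0) → (A=1, B=9, C=2, D=5, E=4, F=5, G=0)

(A=1, B=9, C=2, D=5, E=4, F=5, G=0)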